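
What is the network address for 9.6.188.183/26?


IP:   00001001.00000110.10111100.10110111
Mask: 11111111.11111111.11111111.11000000
AND operation:
Net:  00001001.00000110.10111100.10000000
Network: 9.6.188.128/26


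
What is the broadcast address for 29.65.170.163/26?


Network: 29.65.170.128/26
Host bits = 6
Set all host bits to 1:
Broadcast: 29.65.170.191


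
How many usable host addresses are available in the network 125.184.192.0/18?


Host bits = 32 - 18 = 14
Total addresses = 2^14 = 16384
Usable = total - 2 (network and broadcast)
Usable hosts: 16382


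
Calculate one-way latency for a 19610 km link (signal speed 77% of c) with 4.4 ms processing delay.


Speed = 0.77 * 3e5 km/s = 231000 km/s
Propagation delay = 19610 / 231000 = 0.0849 s = 84.8918 ms
Processing delay = 4.4 ms
Total one-way latency = 89.2918 ms


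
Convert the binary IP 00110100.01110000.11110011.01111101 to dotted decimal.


00110100 = 52
01110000 = 112
11110011 = 243
01111101 = 125
IP: 52.112.243.125


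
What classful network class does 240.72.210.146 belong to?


First octet: 240
Binary: 11110000
1111xxxx -> Class E (240-255)
Class E (reserved), default mask N/A


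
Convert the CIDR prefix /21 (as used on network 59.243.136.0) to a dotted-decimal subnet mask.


/21 means 21 network bits, 11 host bits
Binary: 11111111111111111111100000000000
Mask: 255.255.248.0


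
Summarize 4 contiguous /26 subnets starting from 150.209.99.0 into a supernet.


Original prefix: /26
Number of subnets: 4 = 2^2
New prefix = 26 - 2 = 24
Supernet: 150.209.99.0/24


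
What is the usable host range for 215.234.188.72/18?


Network: 215.234.128.0
Broadcast: 215.234.191.255
First usable = network + 1
Last usable = broadcast - 1
Range: 215.234.128.1 to 215.234.191.254


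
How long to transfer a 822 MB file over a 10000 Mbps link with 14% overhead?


Effective throughput = 10000 * (1 - 14/100) = 8600 Mbps
File size in Mb = 822 * 8 = 6576 Mb
Time = 6576 / 8600
Time = 0.7647 seconds


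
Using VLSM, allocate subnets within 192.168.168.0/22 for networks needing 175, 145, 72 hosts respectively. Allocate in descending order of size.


175 hosts -> /24 (254 usable): 192.168.168.0/24
145 hosts -> /24 (254 usable): 192.168.169.0/24
72 hosts -> /25 (126 usable): 192.168.170.0/25
Allocation: 192.168.168.0/24 (175 hosts, 254 usable); 192.168.169.0/24 (145 hosts, 254 usable); 192.168.170.0/25 (72 hosts, 126 usable)


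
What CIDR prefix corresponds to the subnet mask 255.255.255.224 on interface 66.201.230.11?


Binary: 11111111.11111111.11111111.11100000
Count leading 1s
Prefix: /27


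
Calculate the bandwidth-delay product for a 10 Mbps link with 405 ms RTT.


BDP = bandwidth * RTT
= 10 Mbps * 405 ms
= 10 * 1e6 * 405 / 1000 bits
= 4050000 bits
= 506250 bytes
= 494.3848 KB
BDP = 4050000 bits (506250 bytes)


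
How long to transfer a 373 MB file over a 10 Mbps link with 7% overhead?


Effective throughput = 10 * (1 - 7/100) = 9.3 Mbps
File size in Mb = 373 * 8 = 2984 Mb
Time = 2984 / 9.3
Time = 320.8602 seconds


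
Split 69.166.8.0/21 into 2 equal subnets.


New prefix = 21 + 1 = 22
Each subnet has 1024 addresses
  69.166.8.0/22
  69.166.12.0/22
Subnets: 69.166.8.0/22, 69.166.12.0/22


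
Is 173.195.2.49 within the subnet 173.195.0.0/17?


Subnet network: 173.195.0.0
Test IP AND mask: 173.195.0.0
Yes, 173.195.2.49 is in 173.195.0.0/17


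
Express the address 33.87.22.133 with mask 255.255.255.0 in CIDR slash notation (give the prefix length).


Binary: 11111111.11111111.11111111.00000000
Count leading 1s
Prefix: /24


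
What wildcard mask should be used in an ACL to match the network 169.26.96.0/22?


Subnet mask: 255.255.252.0
Wildcard = 255.255.255.255 - subnet mask
255 - 255 = 0
255 - 255 = 0
255 - 252 = 3
255 - 0 = 255
Wildcard: 0.0.3.255


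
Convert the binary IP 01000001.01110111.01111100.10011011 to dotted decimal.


01000001 = 65
01110111 = 119
01111100 = 124
10011011 = 155
IP: 65.119.124.155


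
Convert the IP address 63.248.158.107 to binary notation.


63 = 00111111
248 = 11111000
158 = 10011110
107 = 01101011
Binary: 00111111.11111000.10011110.01101011


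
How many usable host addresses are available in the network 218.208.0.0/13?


Host bits = 32 - 13 = 19
Total addresses = 2^19 = 524288
Usable = total - 2 (network and broadcast)
Usable hosts: 524286


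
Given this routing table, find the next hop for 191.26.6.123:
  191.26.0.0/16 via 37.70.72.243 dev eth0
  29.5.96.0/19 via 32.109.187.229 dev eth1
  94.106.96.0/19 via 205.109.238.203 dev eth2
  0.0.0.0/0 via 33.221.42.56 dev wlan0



Longest prefix match for 191.26.6.123:
  /16 191.26.0.0: MATCH
  /19 29.5.96.0: no
  /19 94.106.96.0: no
  /0 0.0.0.0: MATCH
Selected: next-hop 37.70.72.243 via eth0 (matched /16)


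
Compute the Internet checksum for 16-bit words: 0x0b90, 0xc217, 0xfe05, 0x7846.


Sum all words (with carry folding):
+ 0x0b90 = 0x0b90
+ 0xc217 = 0xcda7
+ 0xfe05 = 0xcbad
+ 0x7846 = 0x43f4
One's complement: ~0x43f4
Checksum = 0xbc0b


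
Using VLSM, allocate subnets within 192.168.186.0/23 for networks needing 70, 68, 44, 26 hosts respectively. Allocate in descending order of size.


70 hosts -> /25 (126 usable): 192.168.186.0/25
68 hosts -> /25 (126 usable): 192.168.186.128/25
44 hosts -> /26 (62 usable): 192.168.187.0/26
26 hosts -> /27 (30 usable): 192.168.187.64/27
Allocation: 192.168.186.0/25 (70 hosts, 126 usable); 192.168.186.128/25 (68 hosts, 126 usable); 192.168.187.0/26 (44 hosts, 62 usable); 192.168.187.64/27 (26 hosts, 30 usable)


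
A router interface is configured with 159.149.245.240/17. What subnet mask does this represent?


/17 means 17 network bits, 15 host bits
Binary: 11111111111111111000000000000000
Mask: 255.255.128.0


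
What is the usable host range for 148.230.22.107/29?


Network: 148.230.22.104
Broadcast: 148.230.22.111
First usable = network + 1
Last usable = broadcast - 1
Range: 148.230.22.105 to 148.230.22.110


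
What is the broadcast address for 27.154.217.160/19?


Network: 27.154.192.0/19
Host bits = 13
Set all host bits to 1:
Broadcast: 27.154.223.255


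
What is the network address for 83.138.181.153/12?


IP:   01010011.10001010.10110101.10011001
Mask: 11111111.11110000.00000000.00000000
AND operation:
Net:  01010011.10000000.00000000.00000000
Network: 83.128.0.0/12


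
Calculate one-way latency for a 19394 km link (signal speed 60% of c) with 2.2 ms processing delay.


Speed = 0.6 * 3e5 km/s = 180000 km/s
Propagation delay = 19394 / 180000 = 0.1077 s = 107.7444 ms
Processing delay = 2.2 ms
Total one-way latency = 109.9444 ms


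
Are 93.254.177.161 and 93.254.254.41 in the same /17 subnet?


Mask: 255.255.128.0
93.254.177.161 AND mask = 93.254.128.0
93.254.254.41 AND mask = 93.254.128.0
Yes, same subnet (93.254.128.0)


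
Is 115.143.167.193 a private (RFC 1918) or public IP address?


RFC 1918 private ranges:
  10.0.0.0/8 (10.0.0.0 - 10.255.255.255)
  172.16.0.0/12 (172.16.0.0 - 172.31.255.255)
  192.168.0.0/16 (192.168.0.0 - 192.168.255.255)
Public (not in any RFC 1918 range)


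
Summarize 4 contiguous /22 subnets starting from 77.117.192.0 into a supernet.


Original prefix: /22
Number of subnets: 4 = 2^2
New prefix = 22 - 2 = 20
Supernet: 77.117.192.0/20


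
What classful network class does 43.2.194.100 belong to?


First octet: 43
Binary: 00101011
0xxxxxxx -> Class A (1-126)
Class A, default mask 255.0.0.0 (/8)


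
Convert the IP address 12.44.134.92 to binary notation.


12 = 00001100
44 = 00101100
134 = 10000110
92 = 01011100
Binary: 00001100.00101100.10000110.01011100


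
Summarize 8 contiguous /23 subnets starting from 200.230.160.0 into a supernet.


Original prefix: /23
Number of subnets: 8 = 2^3
New prefix = 23 - 3 = 20
Supernet: 200.230.160.0/20


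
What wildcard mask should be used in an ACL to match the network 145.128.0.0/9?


Subnet mask: 255.128.0.0
Wildcard = 255.255.255.255 - subnet mask
255 - 255 = 0
255 - 128 = 127
255 - 0 = 255
255 - 0 = 255
Wildcard: 0.127.255.255


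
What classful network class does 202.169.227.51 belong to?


First octet: 202
Binary: 11001010
110xxxxx -> Class C (192-223)
Class C, default mask 255.255.255.0 (/24)


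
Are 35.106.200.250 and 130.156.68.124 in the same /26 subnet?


Mask: 255.255.255.192
35.106.200.250 AND mask = 35.106.200.192
130.156.68.124 AND mask = 130.156.68.64
No, different subnets (35.106.200.192 vs 130.156.68.64)


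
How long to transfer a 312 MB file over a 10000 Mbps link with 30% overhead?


Effective throughput = 10000 * (1 - 30/100) = 7000 Mbps
File size in Mb = 312 * 8 = 2496 Mb
Time = 2496 / 7000
Time = 0.3566 seconds


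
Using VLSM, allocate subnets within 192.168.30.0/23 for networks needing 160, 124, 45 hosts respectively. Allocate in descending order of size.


160 hosts -> /24 (254 usable): 192.168.30.0/24
124 hosts -> /25 (126 usable): 192.168.31.0/25
45 hosts -> /26 (62 usable): 192.168.31.128/26
Allocation: 192.168.30.0/24 (160 hosts, 254 usable); 192.168.31.0/25 (124 hosts, 126 usable); 192.168.31.128/26 (45 hosts, 62 usable)


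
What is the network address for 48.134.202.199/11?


IP:   00110000.10000110.11001010.11000111
Mask: 11111111.11100000.00000000.00000000
AND operation:
Net:  00110000.10000000.00000000.00000000
Network: 48.128.0.0/11


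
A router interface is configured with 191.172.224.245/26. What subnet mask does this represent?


/26 means 26 network bits, 6 host bits
Binary: 11111111111111111111111111000000
Mask: 255.255.255.192


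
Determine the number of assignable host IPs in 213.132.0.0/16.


Host bits = 32 - 16 = 16
Total addresses = 2^16 = 65536
Usable = total - 2 (network and broadcast)
Usable hosts: 65534


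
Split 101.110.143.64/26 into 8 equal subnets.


New prefix = 26 + 3 = 29
Each subnet has 8 addresses
  101.110.143.64/29
  101.110.143.72/29
  101.110.143.80/29
  101.110.143.88/29
  101.110.143.96/29
  101.110.143.104/29
  101.110.143.112/29
  101.110.143.120/29
Subnets: 101.110.143.64/29, 101.110.143.72/29, 101.110.143.80/29, 101.110.143.88/29, 101.110.143.96/29, 101.110.143.104/29, 101.110.143.112/29, 101.110.143.120/29


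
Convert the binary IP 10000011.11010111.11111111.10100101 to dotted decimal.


10000011 = 131
11010111 = 215
11111111 = 255
10100101 = 165
IP: 131.215.255.165


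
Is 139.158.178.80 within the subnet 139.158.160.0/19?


Subnet network: 139.158.160.0
Test IP AND mask: 139.158.160.0
Yes, 139.158.178.80 is in 139.158.160.0/19


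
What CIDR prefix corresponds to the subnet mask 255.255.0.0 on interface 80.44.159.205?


Binary: 11111111.11111111.00000000.00000000
Count leading 1s
Prefix: /16


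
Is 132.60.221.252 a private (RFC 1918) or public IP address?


RFC 1918 private ranges:
  10.0.0.0/8 (10.0.0.0 - 10.255.255.255)
  172.16.0.0/12 (172.16.0.0 - 172.31.255.255)
  192.168.0.0/16 (192.168.0.0 - 192.168.255.255)
Public (not in any RFC 1918 range)


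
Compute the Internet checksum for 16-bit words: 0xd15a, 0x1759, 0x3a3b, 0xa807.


Sum all words (with carry folding):
+ 0xd15a = 0xd15a
+ 0x1759 = 0xe8b3
+ 0x3a3b = 0x22ef
+ 0xa807 = 0xcaf6
One's complement: ~0xcaf6
Checksum = 0x3509


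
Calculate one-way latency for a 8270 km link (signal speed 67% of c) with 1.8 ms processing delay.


Speed = 0.67 * 3e5 km/s = 201000 km/s
Propagation delay = 8270 / 201000 = 0.0411 s = 41.1443 ms
Processing delay = 1.8 ms
Total one-way latency = 42.9443 ms


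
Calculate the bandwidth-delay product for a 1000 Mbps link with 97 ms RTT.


BDP = bandwidth * RTT
= 1000 Mbps * 97 ms
= 1000 * 1e6 * 97 / 1000 bits
= 97000000 bits
= 12125000 bytes
= 11840.8203 KB
BDP = 97000000 bits (12125000 bytes)


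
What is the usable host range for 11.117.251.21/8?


Network: 11.0.0.0
Broadcast: 11.255.255.255
First usable = network + 1
Last usable = broadcast - 1
Range: 11.0.0.1 to 11.255.255.254


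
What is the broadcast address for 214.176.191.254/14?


Network: 214.176.0.0/14
Host bits = 18
Set all host bits to 1:
Broadcast: 214.179.255.255


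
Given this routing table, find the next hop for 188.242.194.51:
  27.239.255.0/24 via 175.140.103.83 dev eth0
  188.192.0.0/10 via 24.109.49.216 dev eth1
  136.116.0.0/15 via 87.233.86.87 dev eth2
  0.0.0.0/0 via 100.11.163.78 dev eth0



Longest prefix match for 188.242.194.51:
  /24 27.239.255.0: no
  /10 188.192.0.0: MATCH
  /15 136.116.0.0: no
  /0 0.0.0.0: MATCH
Selected: next-hop 24.109.49.216 via eth1 (matched /10)


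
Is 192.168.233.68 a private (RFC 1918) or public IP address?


RFC 1918 private ranges:
  10.0.0.0/8 (10.0.0.0 - 10.255.255.255)
  172.16.0.0/12 (172.16.0.0 - 172.31.255.255)
  192.168.0.0/16 (192.168.0.0 - 192.168.255.255)
Private (in 192.168.0.0/16)


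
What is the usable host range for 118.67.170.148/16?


Network: 118.67.0.0
Broadcast: 118.67.255.255
First usable = network + 1
Last usable = broadcast - 1
Range: 118.67.0.1 to 118.67.255.254


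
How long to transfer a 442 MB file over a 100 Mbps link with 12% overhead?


Effective throughput = 100 * (1 - 12/100) = 88 Mbps
File size in Mb = 442 * 8 = 3536 Mb
Time = 3536 / 88
Time = 40.1818 seconds


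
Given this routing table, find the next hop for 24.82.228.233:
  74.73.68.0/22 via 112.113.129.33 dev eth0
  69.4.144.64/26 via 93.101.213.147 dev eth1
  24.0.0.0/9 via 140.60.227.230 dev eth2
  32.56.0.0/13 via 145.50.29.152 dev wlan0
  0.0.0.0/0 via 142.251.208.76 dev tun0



Longest prefix match for 24.82.228.233:
  /22 74.73.68.0: no
  /26 69.4.144.64: no
  /9 24.0.0.0: MATCH
  /13 32.56.0.0: no
  /0 0.0.0.0: MATCH
Selected: next-hop 140.60.227.230 via eth2 (matched /9)


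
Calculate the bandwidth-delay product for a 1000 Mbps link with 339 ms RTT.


BDP = bandwidth * RTT
= 1000 Mbps * 339 ms
= 1000 * 1e6 * 339 / 1000 bits
= 339000000 bits
= 42375000 bytes
= 41381.8359 KB
BDP = 339000000 bits (42375000 bytes)


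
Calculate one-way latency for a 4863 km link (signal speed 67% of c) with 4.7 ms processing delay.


Speed = 0.67 * 3e5 km/s = 201000 km/s
Propagation delay = 4863 / 201000 = 0.0242 s = 24.194 ms
Processing delay = 4.7 ms
Total one-way latency = 28.894 ms


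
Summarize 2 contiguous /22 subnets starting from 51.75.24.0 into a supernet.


Original prefix: /22
Number of subnets: 2 = 2^1
New prefix = 22 - 1 = 21
Supernet: 51.75.24.0/21


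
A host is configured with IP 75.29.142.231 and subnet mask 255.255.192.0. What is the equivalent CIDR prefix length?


Binary: 11111111.11111111.11000000.00000000
Count leading 1s
Prefix: /18


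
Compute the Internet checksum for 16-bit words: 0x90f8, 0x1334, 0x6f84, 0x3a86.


Sum all words (with carry folding):
+ 0x90f8 = 0x90f8
+ 0x1334 = 0xa42c
+ 0x6f84 = 0x13b1
+ 0x3a86 = 0x4e37
One's complement: ~0x4e37
Checksum = 0xb1c8


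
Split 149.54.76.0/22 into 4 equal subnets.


New prefix = 22 + 2 = 24
Each subnet has 256 addresses
  149.54.76.0/24
  149.54.77.0/24
  149.54.78.0/24
  149.54.79.0/24
Subnets: 149.54.76.0/24, 149.54.77.0/24, 149.54.78.0/24, 149.54.79.0/24


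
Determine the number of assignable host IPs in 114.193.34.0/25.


Host bits = 32 - 25 = 7
Total addresses = 2^7 = 128
Usable = total - 2 (network and broadcast)
Usable hosts: 126


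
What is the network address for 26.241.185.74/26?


IP:   00011010.11110001.10111001.01001010
Mask: 11111111.11111111.11111111.11000000
AND operation:
Net:  00011010.11110001.10111001.01000000
Network: 26.241.185.64/26


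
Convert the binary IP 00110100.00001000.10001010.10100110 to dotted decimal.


00110100 = 52
00001000 = 8
10001010 = 138
10100110 = 166
IP: 52.8.138.166


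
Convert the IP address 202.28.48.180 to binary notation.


202 = 11001010
28 = 00011100
48 = 00110000
180 = 10110100
Binary: 11001010.00011100.00110000.10110100


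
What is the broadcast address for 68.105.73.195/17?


Network: 68.105.0.0/17
Host bits = 15
Set all host bits to 1:
Broadcast: 68.105.127.255


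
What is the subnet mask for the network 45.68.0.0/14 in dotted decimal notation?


/14 means 14 network bits, 18 host bits
Binary: 11111111111111000000000000000000
Mask: 255.252.0.0


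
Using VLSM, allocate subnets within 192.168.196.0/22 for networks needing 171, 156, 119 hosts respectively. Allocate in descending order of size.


171 hosts -> /24 (254 usable): 192.168.196.0/24
156 hosts -> /24 (254 usable): 192.168.197.0/24
119 hosts -> /25 (126 usable): 192.168.198.0/25
Allocation: 192.168.196.0/24 (171 hosts, 254 usable); 192.168.197.0/24 (156 hosts, 254 usable); 192.168.198.0/25 (119 hosts, 126 usable)


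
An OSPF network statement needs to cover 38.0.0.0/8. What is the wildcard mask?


Subnet mask: 255.0.0.0
Wildcard = 255.255.255.255 - subnet mask
255 - 255 = 0
255 - 0 = 255
255 - 0 = 255
255 - 0 = 255
Wildcard: 0.255.255.255


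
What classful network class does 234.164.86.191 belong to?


First octet: 234
Binary: 11101010
1110xxxx -> Class D (224-239)
Class D (multicast), default mask N/A


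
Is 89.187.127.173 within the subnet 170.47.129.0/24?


Subnet network: 170.47.129.0
Test IP AND mask: 89.187.127.0
No, 89.187.127.173 is not in 170.47.129.0/24


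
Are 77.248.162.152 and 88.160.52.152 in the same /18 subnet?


Mask: 255.255.192.0
77.248.162.152 AND mask = 77.248.128.0
88.160.52.152 AND mask = 88.160.0.0
No, different subnets (77.248.128.0 vs 88.160.0.0)


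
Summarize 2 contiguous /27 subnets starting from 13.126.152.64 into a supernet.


Original prefix: /27
Number of subnets: 2 = 2^1
New prefix = 27 - 1 = 26
Supernet: 13.126.152.64/26


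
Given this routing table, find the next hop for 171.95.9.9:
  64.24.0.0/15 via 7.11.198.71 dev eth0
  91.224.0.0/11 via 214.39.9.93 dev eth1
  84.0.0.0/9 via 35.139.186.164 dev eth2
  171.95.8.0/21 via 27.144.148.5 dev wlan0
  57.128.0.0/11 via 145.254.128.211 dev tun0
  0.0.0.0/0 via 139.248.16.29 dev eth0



Longest prefix match for 171.95.9.9:
  /15 64.24.0.0: no
  /11 91.224.0.0: no
  /9 84.0.0.0: no
  /21 171.95.8.0: MATCH
  /11 57.128.0.0: no
  /0 0.0.0.0: MATCH
Selected: next-hop 27.144.148.5 via wlan0 (matched /21)


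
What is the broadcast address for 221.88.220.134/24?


Network: 221.88.220.0/24
Host bits = 8
Set all host bits to 1:
Broadcast: 221.88.220.255


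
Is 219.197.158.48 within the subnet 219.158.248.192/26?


Subnet network: 219.158.248.192
Test IP AND mask: 219.197.158.0
No, 219.197.158.48 is not in 219.158.248.192/26


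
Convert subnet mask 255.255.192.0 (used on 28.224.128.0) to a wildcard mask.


Subnet mask: 255.255.192.0
Wildcard = 255.255.255.255 - subnet mask
255 - 255 = 0
255 - 255 = 0
255 - 192 = 63
255 - 0 = 255
Wildcard: 0.0.63.255


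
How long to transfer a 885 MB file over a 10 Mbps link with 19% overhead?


Effective throughput = 10 * (1 - 19/100) = 8.1 Mbps
File size in Mb = 885 * 8 = 7080 Mb
Time = 7080 / 8.1
Time = 874.0741 seconds


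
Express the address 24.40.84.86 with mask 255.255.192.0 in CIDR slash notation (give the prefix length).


Binary: 11111111.11111111.11000000.00000000
Count leading 1s
Prefix: /18


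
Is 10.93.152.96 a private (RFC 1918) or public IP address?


RFC 1918 private ranges:
  10.0.0.0/8 (10.0.0.0 - 10.255.255.255)
  172.16.0.0/12 (172.16.0.0 - 172.31.255.255)
  192.168.0.0/16 (192.168.0.0 - 192.168.255.255)
Private (in 10.0.0.0/8)


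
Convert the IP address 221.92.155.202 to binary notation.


221 = 11011101
92 = 01011100
155 = 10011011
202 = 11001010
Binary: 11011101.01011100.10011011.11001010


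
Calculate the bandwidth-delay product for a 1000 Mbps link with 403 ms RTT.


BDP = bandwidth * RTT
= 1000 Mbps * 403 ms
= 1000 * 1e6 * 403 / 1000 bits
= 403000000 bits
= 50375000 bytes
= 49194.3359 KB
BDP = 403000000 bits (50375000 bytes)


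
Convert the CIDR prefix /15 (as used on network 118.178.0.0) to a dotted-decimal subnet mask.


/15 means 15 network bits, 17 host bits
Binary: 11111111111111100000000000000000
Mask: 255.254.0.0


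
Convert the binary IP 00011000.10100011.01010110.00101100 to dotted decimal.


00011000 = 24
10100011 = 163
01010110 = 86
00101100 = 44
IP: 24.163.86.44


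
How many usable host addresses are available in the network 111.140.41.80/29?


Host bits = 32 - 29 = 3
Total addresses = 2^3 = 8
Usable = total - 2 (network and broadcast)
Usable hosts: 6


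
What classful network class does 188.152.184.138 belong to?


First octet: 188
Binary: 10111100
10xxxxxx -> Class B (128-191)
Class B, default mask 255.255.0.0 (/16)


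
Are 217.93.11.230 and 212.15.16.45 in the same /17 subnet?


Mask: 255.255.128.0
217.93.11.230 AND mask = 217.93.0.0
212.15.16.45 AND mask = 212.15.0.0
No, different subnets (217.93.0.0 vs 212.15.0.0)


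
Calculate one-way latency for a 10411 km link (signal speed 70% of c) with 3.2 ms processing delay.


Speed = 0.7 * 3e5 km/s = 210000 km/s
Propagation delay = 10411 / 210000 = 0.0496 s = 49.5762 ms
Processing delay = 3.2 ms
Total one-way latency = 52.7762 ms


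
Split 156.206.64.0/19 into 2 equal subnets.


New prefix = 19 + 1 = 20
Each subnet has 4096 addresses
  156.206.64.0/20
  156.206.80.0/20
Subnets: 156.206.64.0/20, 156.206.80.0/20


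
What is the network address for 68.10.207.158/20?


IP:   01000100.00001010.11001111.10011110
Mask: 11111111.11111111.11110000.00000000
AND operation:
Net:  01000100.00001010.11000000.00000000
Network: 68.10.192.0/20


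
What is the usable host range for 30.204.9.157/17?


Network: 30.204.0.0
Broadcast: 30.204.127.255
First usable = network + 1
Last usable = broadcast - 1
Range: 30.204.0.1 to 30.204.127.254


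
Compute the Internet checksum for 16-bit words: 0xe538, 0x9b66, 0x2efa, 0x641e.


Sum all words (with carry folding):
+ 0xe538 = 0xe538
+ 0x9b66 = 0x809f
+ 0x2efa = 0xaf99
+ 0x641e = 0x13b8
One's complement: ~0x13b8
Checksum = 0xec47


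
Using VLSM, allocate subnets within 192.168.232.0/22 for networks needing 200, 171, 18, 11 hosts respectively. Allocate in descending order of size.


200 hosts -> /24 (254 usable): 192.168.232.0/24
171 hosts -> /24 (254 usable): 192.168.233.0/24
18 hosts -> /27 (30 usable): 192.168.234.0/27
11 hosts -> /28 (14 usable): 192.168.234.32/28
Allocation: 192.168.232.0/24 (200 hosts, 254 usable); 192.168.233.0/24 (171 hosts, 254 usable); 192.168.234.0/27 (18 hosts, 30 usable); 192.168.234.32/28 (11 hosts, 14 usable)


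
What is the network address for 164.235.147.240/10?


IP:   10100100.11101011.10010011.11110000
Mask: 11111111.11000000.00000000.00000000
AND operation:
Net:  10100100.11000000.00000000.00000000
Network: 164.192.0.0/10


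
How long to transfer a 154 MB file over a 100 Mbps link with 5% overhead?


Effective throughput = 100 * (1 - 5/100) = 95 Mbps
File size in Mb = 154 * 8 = 1232 Mb
Time = 1232 / 95
Time = 12.9684 seconds


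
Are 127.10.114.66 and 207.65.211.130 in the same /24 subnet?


Mask: 255.255.255.0
127.10.114.66 AND mask = 127.10.114.0
207.65.211.130 AND mask = 207.65.211.0
No, different subnets (127.10.114.0 vs 207.65.211.0)


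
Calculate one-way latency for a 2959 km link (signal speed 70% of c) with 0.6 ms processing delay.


Speed = 0.7 * 3e5 km/s = 210000 km/s
Propagation delay = 2959 / 210000 = 0.0141 s = 14.0905 ms
Processing delay = 0.6 ms
Total one-way latency = 14.6905 ms


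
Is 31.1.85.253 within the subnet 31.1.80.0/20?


Subnet network: 31.1.80.0
Test IP AND mask: 31.1.80.0
Yes, 31.1.85.253 is in 31.1.80.0/20


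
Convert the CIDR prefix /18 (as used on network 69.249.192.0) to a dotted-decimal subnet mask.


/18 means 18 network bits, 14 host bits
Binary: 11111111111111111100000000000000
Mask: 255.255.192.0


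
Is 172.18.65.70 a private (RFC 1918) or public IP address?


RFC 1918 private ranges:
  10.0.0.0/8 (10.0.0.0 - 10.255.255.255)
  172.16.0.0/12 (172.16.0.0 - 172.31.255.255)
  192.168.0.0/16 (192.168.0.0 - 192.168.255.255)
Private (in 172.16.0.0/12)


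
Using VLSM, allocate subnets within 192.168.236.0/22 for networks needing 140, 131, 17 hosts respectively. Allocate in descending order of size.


140 hosts -> /24 (254 usable): 192.168.236.0/24
131 hosts -> /24 (254 usable): 192.168.237.0/24
17 hosts -> /27 (30 usable): 192.168.238.0/27
Allocation: 192.168.236.0/24 (140 hosts, 254 usable); 192.168.237.0/24 (131 hosts, 254 usable); 192.168.238.0/27 (17 hosts, 30 usable)


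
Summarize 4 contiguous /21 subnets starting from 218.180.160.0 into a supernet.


Original prefix: /21
Number of subnets: 4 = 2^2
New prefix = 21 - 2 = 19
Supernet: 218.180.160.0/19


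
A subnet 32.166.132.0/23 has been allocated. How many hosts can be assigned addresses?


Host bits = 32 - 23 = 9
Total addresses = 2^9 = 512
Usable = total - 2 (network and broadcast)
Usable hosts: 510


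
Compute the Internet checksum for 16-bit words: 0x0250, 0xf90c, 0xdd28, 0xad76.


Sum all words (with carry folding):
+ 0x0250 = 0x0250
+ 0xf90c = 0xfb5c
+ 0xdd28 = 0xd885
+ 0xad76 = 0x85fc
One's complement: ~0x85fc
Checksum = 0x7a03


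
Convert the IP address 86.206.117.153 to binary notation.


86 = 01010110
206 = 11001110
117 = 01110101
153 = 10011001
Binary: 01010110.11001110.01110101.10011001


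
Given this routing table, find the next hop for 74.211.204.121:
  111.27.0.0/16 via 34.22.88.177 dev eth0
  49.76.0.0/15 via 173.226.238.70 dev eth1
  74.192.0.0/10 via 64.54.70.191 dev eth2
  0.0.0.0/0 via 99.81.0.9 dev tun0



Longest prefix match for 74.211.204.121:
  /16 111.27.0.0: no
  /15 49.76.0.0: no
  /10 74.192.0.0: MATCH
  /0 0.0.0.0: MATCH
Selected: next-hop 64.54.70.191 via eth2 (matched /10)


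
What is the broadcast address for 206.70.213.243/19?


Network: 206.70.192.0/19
Host bits = 13
Set all host bits to 1:
Broadcast: 206.70.223.255


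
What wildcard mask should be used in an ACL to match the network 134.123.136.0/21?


Subnet mask: 255.255.248.0
Wildcard = 255.255.255.255 - subnet mask
255 - 255 = 0
255 - 255 = 0
255 - 248 = 7
255 - 0 = 255
Wildcard: 0.0.7.255


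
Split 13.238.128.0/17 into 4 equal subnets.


New prefix = 17 + 2 = 19
Each subnet has 8192 addresses
  13.238.128.0/19
  13.238.160.0/19
  13.238.192.0/19
  13.238.224.0/19
Subnets: 13.238.128.0/19, 13.238.160.0/19, 13.238.192.0/19, 13.238.224.0/19


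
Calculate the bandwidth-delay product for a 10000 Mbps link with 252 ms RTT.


BDP = bandwidth * RTT
= 10000 Mbps * 252 ms
= 10000 * 1e6 * 252 / 1000 bits
= 2520000000 bits
= 315000000 bytes
= 307617.1875 KB
BDP = 2520000000 bits (315000000 bytes)


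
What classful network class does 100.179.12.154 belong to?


First octet: 100
Binary: 01100100
0xxxxxxx -> Class A (1-126)
Class A, default mask 255.0.0.0 (/8)


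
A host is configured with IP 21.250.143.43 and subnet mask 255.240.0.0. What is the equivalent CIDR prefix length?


Binary: 11111111.11110000.00000000.00000000
Count leading 1s
Prefix: /12


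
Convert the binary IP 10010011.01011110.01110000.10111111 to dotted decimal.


10010011 = 147
01011110 = 94
01110000 = 112
10111111 = 191
IP: 147.94.112.191


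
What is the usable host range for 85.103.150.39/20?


Network: 85.103.144.0
Broadcast: 85.103.159.255
First usable = network + 1
Last usable = broadcast - 1
Range: 85.103.144.1 to 85.103.159.254


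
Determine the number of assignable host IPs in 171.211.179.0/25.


Host bits = 32 - 25 = 7
Total addresses = 2^7 = 128
Usable = total - 2 (network and broadcast)
Usable hosts: 126


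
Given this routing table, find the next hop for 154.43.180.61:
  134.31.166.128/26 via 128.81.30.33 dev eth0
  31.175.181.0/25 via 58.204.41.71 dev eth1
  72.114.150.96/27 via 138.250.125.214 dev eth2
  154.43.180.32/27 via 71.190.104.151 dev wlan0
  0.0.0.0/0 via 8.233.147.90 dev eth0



Longest prefix match for 154.43.180.61:
  /26 134.31.166.128: no
  /25 31.175.181.0: no
  /27 72.114.150.96: no
  /27 154.43.180.32: MATCH
  /0 0.0.0.0: MATCH
Selected: next-hop 71.190.104.151 via wlan0 (matched /27)


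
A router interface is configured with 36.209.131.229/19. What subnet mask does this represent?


/19 means 19 network bits, 13 host bits
Binary: 11111111111111111110000000000000
Mask: 255.255.224.0


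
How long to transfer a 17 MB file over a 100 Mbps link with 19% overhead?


Effective throughput = 100 * (1 - 19/100) = 81 Mbps
File size in Mb = 17 * 8 = 136 Mb
Time = 136 / 81
Time = 1.679 seconds


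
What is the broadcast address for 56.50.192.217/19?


Network: 56.50.192.0/19
Host bits = 13
Set all host bits to 1:
Broadcast: 56.50.223.255


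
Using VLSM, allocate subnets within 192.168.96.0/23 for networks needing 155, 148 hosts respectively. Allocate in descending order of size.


155 hosts -> /24 (254 usable): 192.168.96.0/24
148 hosts -> /24 (254 usable): 192.168.97.0/24
Allocation: 192.168.96.0/24 (155 hosts, 254 usable); 192.168.97.0/24 (148 hosts, 254 usable)


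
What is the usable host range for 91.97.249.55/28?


Network: 91.97.249.48
Broadcast: 91.97.249.63
First usable = network + 1
Last usable = broadcast - 1
Range: 91.97.249.49 to 91.97.249.62


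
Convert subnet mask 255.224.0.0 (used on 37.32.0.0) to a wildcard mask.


Subnet mask: 255.224.0.0
Wildcard = 255.255.255.255 - subnet mask
255 - 255 = 0
255 - 224 = 31
255 - 0 = 255
255 - 0 = 255
Wildcard: 0.31.255.255


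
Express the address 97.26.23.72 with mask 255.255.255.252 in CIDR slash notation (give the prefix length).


Binary: 11111111.11111111.11111111.11111100
Count leading 1s
Prefix: /30


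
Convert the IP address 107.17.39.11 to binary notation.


107 = 01101011
17 = 00010001
39 = 00100111
11 = 00001011
Binary: 01101011.00010001.00100111.00001011


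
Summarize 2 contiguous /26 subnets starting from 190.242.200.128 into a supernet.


Original prefix: /26
Number of subnets: 2 = 2^1
New prefix = 26 - 1 = 25
Supernet: 190.242.200.128/25


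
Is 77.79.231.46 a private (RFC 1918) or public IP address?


RFC 1918 private ranges:
  10.0.0.0/8 (10.0.0.0 - 10.255.255.255)
  172.16.0.0/12 (172.16.0.0 - 172.31.255.255)
  192.168.0.0/16 (192.168.0.0 - 192.168.255.255)
Public (not in any RFC 1918 range)


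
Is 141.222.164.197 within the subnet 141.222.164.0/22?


Subnet network: 141.222.164.0
Test IP AND mask: 141.222.164.0
Yes, 141.222.164.197 is in 141.222.164.0/22


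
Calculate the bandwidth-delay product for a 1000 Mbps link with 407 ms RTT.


BDP = bandwidth * RTT
= 1000 Mbps * 407 ms
= 1000 * 1e6 * 407 / 1000 bits
= 407000000 bits
= 50875000 bytes
= 49682.6172 KB
BDP = 407000000 bits (50875000 bytes)


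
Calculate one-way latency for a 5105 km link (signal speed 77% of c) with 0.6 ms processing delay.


Speed = 0.77 * 3e5 km/s = 231000 km/s
Propagation delay = 5105 / 231000 = 0.0221 s = 22.0996 ms
Processing delay = 0.6 ms
Total one-way latency = 22.6996 ms


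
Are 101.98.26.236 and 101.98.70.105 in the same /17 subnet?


Mask: 255.255.128.0
101.98.26.236 AND mask = 101.98.0.0
101.98.70.105 AND mask = 101.98.0.0
Yes, same subnet (101.98.0.0)


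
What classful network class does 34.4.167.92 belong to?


First octet: 34
Binary: 00100010
0xxxxxxx -> Class A (1-126)
Class A, default mask 255.0.0.0 (/8)


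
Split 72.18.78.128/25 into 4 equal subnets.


New prefix = 25 + 2 = 27
Each subnet has 32 addresses
  72.18.78.128/27
  72.18.78.160/27
  72.18.78.192/27
  72.18.78.224/27
Subnets: 72.18.78.128/27, 72.18.78.160/27, 72.18.78.192/27, 72.18.78.224/27


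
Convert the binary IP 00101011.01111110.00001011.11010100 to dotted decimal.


00101011 = 43
01111110 = 126
00001011 = 11
11010100 = 212
IP: 43.126.11.212


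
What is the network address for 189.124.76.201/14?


IP:   10111101.01111100.01001100.11001001
Mask: 11111111.11111100.00000000.00000000
AND operation:
Net:  10111101.01111100.00000000.00000000
Network: 189.124.0.0/14


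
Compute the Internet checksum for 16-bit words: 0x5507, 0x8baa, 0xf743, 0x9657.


Sum all words (with carry folding):
+ 0x5507 = 0x5507
+ 0x8baa = 0xe0b1
+ 0xf743 = 0xd7f5
+ 0x9657 = 0x6e4d
One's complement: ~0x6e4d
Checksum = 0x91b2


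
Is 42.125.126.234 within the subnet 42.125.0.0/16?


Subnet network: 42.125.0.0
Test IP AND mask: 42.125.0.0
Yes, 42.125.126.234 is in 42.125.0.0/16


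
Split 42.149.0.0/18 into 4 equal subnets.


New prefix = 18 + 2 = 20
Each subnet has 4096 addresses
  42.149.0.0/20
  42.149.16.0/20
  42.149.32.0/20
  42.149.48.0/20
Subnets: 42.149.0.0/20, 42.149.16.0/20, 42.149.32.0/20, 42.149.48.0/20


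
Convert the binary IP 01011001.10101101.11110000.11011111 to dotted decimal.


01011001 = 89
10101101 = 173
11110000 = 240
11011111 = 223
IP: 89.173.240.223


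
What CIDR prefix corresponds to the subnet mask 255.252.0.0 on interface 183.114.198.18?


Binary: 11111111.11111100.00000000.00000000
Count leading 1s
Prefix: /14


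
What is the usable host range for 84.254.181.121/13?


Network: 84.248.0.0
Broadcast: 84.255.255.255
First usable = network + 1
Last usable = broadcast - 1
Range: 84.248.0.1 to 84.255.255.254


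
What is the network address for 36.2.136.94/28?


IP:   00100100.00000010.10001000.01011110
Mask: 11111111.11111111.11111111.11110000
AND operation:
Net:  00100100.00000010.10001000.01010000
Network: 36.2.136.80/28


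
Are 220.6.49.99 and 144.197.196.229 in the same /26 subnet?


Mask: 255.255.255.192
220.6.49.99 AND mask = 220.6.49.64
144.197.196.229 AND mask = 144.197.196.192
No, different subnets (220.6.49.64 vs 144.197.196.192)


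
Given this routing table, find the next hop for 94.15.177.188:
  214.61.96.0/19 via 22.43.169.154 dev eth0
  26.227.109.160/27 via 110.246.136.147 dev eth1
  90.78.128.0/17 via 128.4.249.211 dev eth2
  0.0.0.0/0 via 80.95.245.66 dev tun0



Longest prefix match for 94.15.177.188:
  /19 214.61.96.0: no
  /27 26.227.109.160: no
  /17 90.78.128.0: no
  /0 0.0.0.0: MATCH
Selected: next-hop 80.95.245.66 via tun0 (matched /0)


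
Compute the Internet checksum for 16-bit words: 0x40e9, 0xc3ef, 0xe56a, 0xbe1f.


Sum all words (with carry folding):
+ 0x40e9 = 0x40e9
+ 0xc3ef = 0x04d9
+ 0xe56a = 0xea43
+ 0xbe1f = 0xa863
One's complement: ~0xa863
Checksum = 0x579c


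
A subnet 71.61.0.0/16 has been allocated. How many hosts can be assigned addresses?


Host bits = 32 - 16 = 16
Total addresses = 2^16 = 65536
Usable = total - 2 (network and broadcast)
Usable hosts: 65534


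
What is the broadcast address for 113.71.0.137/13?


Network: 113.64.0.0/13
Host bits = 19
Set all host bits to 1:
Broadcast: 113.71.255.255


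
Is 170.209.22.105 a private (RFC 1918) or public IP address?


RFC 1918 private ranges:
  10.0.0.0/8 (10.0.0.0 - 10.255.255.255)
  172.16.0.0/12 (172.16.0.0 - 172.31.255.255)
  192.168.0.0/16 (192.168.0.0 - 192.168.255.255)
Public (not in any RFC 1918 range)


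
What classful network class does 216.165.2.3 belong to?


First octet: 216
Binary: 11011000
110xxxxx -> Class C (192-223)
Class C, default mask 255.255.255.0 (/24)


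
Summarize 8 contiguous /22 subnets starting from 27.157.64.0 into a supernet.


Original prefix: /22
Number of subnets: 8 = 2^3
New prefix = 22 - 3 = 19
Supernet: 27.157.64.0/19


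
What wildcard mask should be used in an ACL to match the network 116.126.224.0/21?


Subnet mask: 255.255.248.0
Wildcard = 255.255.255.255 - subnet mask
255 - 255 = 0
255 - 255 = 0
255 - 248 = 7
255 - 0 = 255
Wildcard: 0.0.7.255


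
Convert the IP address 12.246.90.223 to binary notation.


12 = 00001100
246 = 11110110
90 = 01011010
223 = 11011111
Binary: 00001100.11110110.01011010.11011111


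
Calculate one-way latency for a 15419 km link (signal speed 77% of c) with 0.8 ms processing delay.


Speed = 0.77 * 3e5 km/s = 231000 km/s
Propagation delay = 15419 / 231000 = 0.0667 s = 66.7489 ms
Processing delay = 0.8 ms
Total one-way latency = 67.5489 ms


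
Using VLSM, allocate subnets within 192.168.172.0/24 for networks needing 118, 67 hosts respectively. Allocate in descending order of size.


118 hosts -> /25 (126 usable): 192.168.172.0/25
67 hosts -> /25 (126 usable): 192.168.172.128/25
Allocation: 192.168.172.0/25 (118 hosts, 126 usable); 192.168.172.128/25 (67 hosts, 126 usable)


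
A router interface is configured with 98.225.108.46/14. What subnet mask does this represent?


/14 means 14 network bits, 18 host bits
Binary: 11111111111111000000000000000000
Mask: 255.252.0.0


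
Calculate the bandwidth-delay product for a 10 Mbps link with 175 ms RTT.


BDP = bandwidth * RTT
= 10 Mbps * 175 ms
= 10 * 1e6 * 175 / 1000 bits
= 1750000 bits
= 218750 bytes
= 213.623 KB
BDP = 1750000 bits (218750 bytes)


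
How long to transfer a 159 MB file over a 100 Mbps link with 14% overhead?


Effective throughput = 100 * (1 - 14/100) = 86 Mbps
File size in Mb = 159 * 8 = 1272 Mb
Time = 1272 / 86
Time = 14.7907 seconds


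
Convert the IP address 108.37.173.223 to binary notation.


108 = 01101100
37 = 00100101
173 = 10101101
223 = 11011111
Binary: 01101100.00100101.10101101.11011111


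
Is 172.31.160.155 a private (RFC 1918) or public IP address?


RFC 1918 private ranges:
  10.0.0.0/8 (10.0.0.0 - 10.255.255.255)
  172.16.0.0/12 (172.16.0.0 - 172.31.255.255)
  192.168.0.0/16 (192.168.0.0 - 192.168.255.255)
Private (in 172.16.0.0/12)


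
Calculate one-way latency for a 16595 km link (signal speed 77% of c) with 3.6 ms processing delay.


Speed = 0.77 * 3e5 km/s = 231000 km/s
Propagation delay = 16595 / 231000 = 0.0718 s = 71.8398 ms
Processing delay = 3.6 ms
Total one-way latency = 75.4398 ms


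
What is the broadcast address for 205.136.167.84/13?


Network: 205.136.0.0/13
Host bits = 19
Set all host bits to 1:
Broadcast: 205.143.255.255


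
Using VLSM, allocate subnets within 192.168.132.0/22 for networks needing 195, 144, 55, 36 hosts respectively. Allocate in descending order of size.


195 hosts -> /24 (254 usable): 192.168.132.0/24
144 hosts -> /24 (254 usable): 192.168.133.0/24
55 hosts -> /26 (62 usable): 192.168.134.0/26
36 hosts -> /26 (62 usable): 192.168.134.64/26
Allocation: 192.168.132.0/24 (195 hosts, 254 usable); 192.168.133.0/24 (144 hosts, 254 usable); 192.168.134.0/26 (55 hosts, 62 usable); 192.168.134.64/26 (36 hosts, 62 usable)


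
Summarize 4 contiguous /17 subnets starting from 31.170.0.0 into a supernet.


Original prefix: /17
Number of subnets: 4 = 2^2
New prefix = 17 - 2 = 15
Supernet: 31.170.0.0/15


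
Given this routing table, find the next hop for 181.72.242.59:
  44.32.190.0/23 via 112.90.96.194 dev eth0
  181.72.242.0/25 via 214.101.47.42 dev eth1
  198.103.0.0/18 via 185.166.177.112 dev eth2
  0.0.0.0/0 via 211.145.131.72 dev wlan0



Longest prefix match for 181.72.242.59:
  /23 44.32.190.0: no
  /25 181.72.242.0: MATCH
  /18 198.103.0.0: no
  /0 0.0.0.0: MATCH
Selected: next-hop 214.101.47.42 via eth1 (matched /25)


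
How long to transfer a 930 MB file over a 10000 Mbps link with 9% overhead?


Effective throughput = 10000 * (1 - 9/100) = 9100 Mbps
File size in Mb = 930 * 8 = 7440 Mb
Time = 7440 / 9100
Time = 0.8176 seconds


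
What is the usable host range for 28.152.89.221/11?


Network: 28.128.0.0
Broadcast: 28.159.255.255
First usable = network + 1
Last usable = broadcast - 1
Range: 28.128.0.1 to 28.159.255.254


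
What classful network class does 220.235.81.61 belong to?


First octet: 220
Binary: 11011100
110xxxxx -> Class C (192-223)
Class C, default mask 255.255.255.0 (/24)


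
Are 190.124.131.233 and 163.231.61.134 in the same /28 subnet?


Mask: 255.255.255.240
190.124.131.233 AND mask = 190.124.131.224
163.231.61.134 AND mask = 163.231.61.128
No, different subnets (190.124.131.224 vs 163.231.61.128)
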